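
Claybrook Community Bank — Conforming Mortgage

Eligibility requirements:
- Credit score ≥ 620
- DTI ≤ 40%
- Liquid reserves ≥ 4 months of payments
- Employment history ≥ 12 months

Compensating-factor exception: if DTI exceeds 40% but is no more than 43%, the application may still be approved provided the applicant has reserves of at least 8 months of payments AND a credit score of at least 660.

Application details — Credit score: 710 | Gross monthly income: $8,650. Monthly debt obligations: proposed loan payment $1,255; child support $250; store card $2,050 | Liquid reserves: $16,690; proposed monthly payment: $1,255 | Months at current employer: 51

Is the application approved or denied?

Credit score 710 ≥ 620 (meets base)
Total debts = (1,255 + 250 + 2,050) = 3,555. DTI = 3,555/8,650 = 41.1% > 40% — standard DTI limit exceeded.
Reserves: 16,690 ÷ 1,255 = 13.3 months (meets 4-month minimum)
Employment 51 ≥ 12 months
DTI 41.1% is within the 40%–43% exception band; checking compensating factors.
Override check — reserves: 13.3 mo (ok); score: 710 (ok).
Both compensating conditions met → exception applies.

Approved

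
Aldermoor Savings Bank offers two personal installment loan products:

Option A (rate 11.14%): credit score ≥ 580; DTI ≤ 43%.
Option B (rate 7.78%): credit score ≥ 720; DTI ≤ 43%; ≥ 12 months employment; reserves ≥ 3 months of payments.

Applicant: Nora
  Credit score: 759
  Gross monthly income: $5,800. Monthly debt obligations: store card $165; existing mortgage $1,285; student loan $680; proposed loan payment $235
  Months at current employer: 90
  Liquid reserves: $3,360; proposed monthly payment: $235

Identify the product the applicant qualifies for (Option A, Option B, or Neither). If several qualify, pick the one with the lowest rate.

Option B

Total debts = (165 + 1,285 + 680 + 235) = 2,365; DTI = 2,365/5,800 = 40.8%.
Reserves = 3,360/235 = 14.3 months.
Option A: score 759 ≥ 580; DTI 40.8% ≤ 43% → qualifies.
Option B: score 759 ≥ 720; DTI 40.8% ≤ 43%; employment 90 ≥ 12 mo; reserves 14.3 ≥ 3 mo → qualifies.
Qualifying: Option A, Option B. Lowest rate is 7.78% → Option B.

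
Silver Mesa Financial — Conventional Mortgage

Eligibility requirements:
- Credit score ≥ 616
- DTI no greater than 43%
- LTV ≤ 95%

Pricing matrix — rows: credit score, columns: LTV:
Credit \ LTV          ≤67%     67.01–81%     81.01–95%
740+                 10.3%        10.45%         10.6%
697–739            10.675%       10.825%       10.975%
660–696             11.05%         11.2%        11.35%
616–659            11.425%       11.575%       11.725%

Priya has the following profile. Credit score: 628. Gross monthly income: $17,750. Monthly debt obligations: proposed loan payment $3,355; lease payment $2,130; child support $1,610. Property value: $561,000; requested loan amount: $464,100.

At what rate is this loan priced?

Credit score 628 ≥ 616; Total monthly debts = (3,355 + 2,130 + 1,610) = 7,095. DTI = 7,095/17,750 = 40% ≤ 43%
LTV = 464,100/561,000 = 82.7% ≤ 95%
Row: 628 falls in 616–659. Column: 82.7% falls in 81.01–95%. Rate = 11.725%.

11.725%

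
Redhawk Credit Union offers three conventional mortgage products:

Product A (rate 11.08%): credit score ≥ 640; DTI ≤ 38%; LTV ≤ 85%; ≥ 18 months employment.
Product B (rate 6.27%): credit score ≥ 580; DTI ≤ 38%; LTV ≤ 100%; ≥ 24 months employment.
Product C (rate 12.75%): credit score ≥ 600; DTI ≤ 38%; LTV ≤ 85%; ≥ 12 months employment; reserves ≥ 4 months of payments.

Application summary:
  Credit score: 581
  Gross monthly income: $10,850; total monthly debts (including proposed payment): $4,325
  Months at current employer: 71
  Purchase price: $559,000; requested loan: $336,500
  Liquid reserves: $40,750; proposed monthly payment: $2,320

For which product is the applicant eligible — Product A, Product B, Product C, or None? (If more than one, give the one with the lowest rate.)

None

DTI = 4,325/10,850 = 39.9%.
LTV = 336,500/559,000 = 60.2%.
Reserves = 40,750/2,320 = 17.6 months.
Product A: score 581 < 640; DTI 39.9% > 38%; LTV 60.2% ≤ 85%; employment 71 ≥ 18 mo → does not qualify.
Product B: score 581 ≥ 580; DTI 39.9% > 38%; LTV 60.2% ≤ 100%; employment 71 ≥ 24 mo → does not qualify.
Product C: score 581 < 600; DTI 39.9% > 38%; LTV 60.2% ≤ 85%; employment 71 ≥ 12 mo; reserves 17.6 ≥ 4 mo → does not qualify.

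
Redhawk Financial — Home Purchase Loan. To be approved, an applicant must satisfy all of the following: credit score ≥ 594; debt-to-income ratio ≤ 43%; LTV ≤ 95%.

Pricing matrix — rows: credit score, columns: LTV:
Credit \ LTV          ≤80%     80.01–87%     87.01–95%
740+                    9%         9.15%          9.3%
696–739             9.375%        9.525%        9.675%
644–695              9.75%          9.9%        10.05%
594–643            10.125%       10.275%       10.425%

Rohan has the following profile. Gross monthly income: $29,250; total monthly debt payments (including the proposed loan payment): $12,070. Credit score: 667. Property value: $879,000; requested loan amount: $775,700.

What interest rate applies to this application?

Credit score 667 ≥ 594; DTI: 12,070 ÷ 29,250 = 41.3%, within the 43% cap
LTV: 775,700 ÷ 879,000 = 88.2%, within 95% cap
Row: 667 falls in 644–695. Column: 88.2% falls in 87.01–95%. Rate = 10.05%.

10.05%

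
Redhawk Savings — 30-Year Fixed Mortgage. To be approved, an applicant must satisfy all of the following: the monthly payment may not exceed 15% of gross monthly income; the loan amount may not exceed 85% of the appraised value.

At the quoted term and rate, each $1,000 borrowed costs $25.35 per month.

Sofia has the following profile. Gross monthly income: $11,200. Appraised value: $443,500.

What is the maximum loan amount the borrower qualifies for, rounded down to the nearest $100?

$66,200

Payment cap: 15% × $11,200 = $1,680/month.
At $25.35 per $1,000, that supports 1,680/25.35 × 1,000 ≈ $66,272 → $66,200.
LTV cap: 85% × $443,500 = $376,975 → $376,900.
Binding constraint: payment-to-income.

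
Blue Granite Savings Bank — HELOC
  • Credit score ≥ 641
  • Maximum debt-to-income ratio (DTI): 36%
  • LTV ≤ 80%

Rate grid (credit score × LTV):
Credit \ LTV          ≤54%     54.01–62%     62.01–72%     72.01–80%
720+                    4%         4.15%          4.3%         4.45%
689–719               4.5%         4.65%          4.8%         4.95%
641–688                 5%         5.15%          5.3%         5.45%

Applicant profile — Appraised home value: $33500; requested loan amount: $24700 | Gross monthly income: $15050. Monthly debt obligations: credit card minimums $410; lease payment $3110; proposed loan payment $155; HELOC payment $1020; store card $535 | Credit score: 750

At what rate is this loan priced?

4.45%

Credit score 750 ≥ 641; Total monthly debts = (410 + 3,110 + 155 + 1,020 + 535) = 5,230. DTI: 5,230 ÷ 15,050 = 34.8%, within the 36% cap
LTV: 24,700 ÷ 33,500 = 73.7%, within 80% cap
Score 750 is in the 720+ band; LTV 73.7% is in the 72.01–80% band → 4.45%.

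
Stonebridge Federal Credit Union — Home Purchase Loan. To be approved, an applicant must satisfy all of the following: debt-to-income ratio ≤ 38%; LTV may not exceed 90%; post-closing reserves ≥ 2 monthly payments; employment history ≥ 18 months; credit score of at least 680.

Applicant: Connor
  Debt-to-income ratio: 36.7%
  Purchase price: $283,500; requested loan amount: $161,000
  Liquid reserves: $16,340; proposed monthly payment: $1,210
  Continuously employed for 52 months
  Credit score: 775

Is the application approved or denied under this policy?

Approved

DTI 36.7% ≤ 38%
LTV = 161,000/283,500 = 56.8% ≤ 90%
Reserves = 16,340/1,210 = 13.5 months ≥ 2
Employment 52 ≥ 18 months
Credit score 775 ≥ 680 (meets)
All criteria satisfied.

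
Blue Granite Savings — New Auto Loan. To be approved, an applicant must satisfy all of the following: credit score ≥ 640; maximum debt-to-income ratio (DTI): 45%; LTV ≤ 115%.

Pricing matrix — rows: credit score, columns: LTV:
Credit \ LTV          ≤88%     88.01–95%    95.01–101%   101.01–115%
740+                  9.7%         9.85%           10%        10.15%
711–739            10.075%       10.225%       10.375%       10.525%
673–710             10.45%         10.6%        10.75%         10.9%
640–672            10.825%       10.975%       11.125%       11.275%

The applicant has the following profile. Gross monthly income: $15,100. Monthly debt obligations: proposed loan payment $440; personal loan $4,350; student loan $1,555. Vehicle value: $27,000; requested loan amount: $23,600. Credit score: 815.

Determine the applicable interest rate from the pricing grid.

9.7%

Credit score 815 ≥ 640; Total monthly debts = (440 + 4,350 + 1,555) = 6,345. DTI: 6,345 ÷ 15,100 = 42%, within the 45% cap
LTV: 23,600 ÷ 27,000 = 87.4%, within 115% cap
Credit 815 → row 740+; LTV 87.4% → column ≤88%. Grid cell → 9.7%.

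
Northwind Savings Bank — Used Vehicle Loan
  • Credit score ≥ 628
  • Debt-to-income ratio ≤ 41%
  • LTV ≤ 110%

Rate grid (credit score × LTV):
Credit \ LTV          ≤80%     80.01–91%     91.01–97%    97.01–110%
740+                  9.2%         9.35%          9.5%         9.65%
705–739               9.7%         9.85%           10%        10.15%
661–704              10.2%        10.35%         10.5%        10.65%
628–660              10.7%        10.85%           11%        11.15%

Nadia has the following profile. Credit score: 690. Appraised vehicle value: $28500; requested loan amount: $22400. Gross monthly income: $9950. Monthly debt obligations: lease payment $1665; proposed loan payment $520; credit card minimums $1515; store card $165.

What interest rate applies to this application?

Credit score 690 ≥ 628; Total monthly debts = (1,665 + 520 + 1,515 + 165) = 3,865. Debt-to-income = 3,865/9,950 = 38.8% — meets 41% limit
LTV: 22,400 ÷ 28,500 = 78.6%, within 110% cap
Row: 690 falls in 661–704. Column: 78.6% falls in ≤80%. Rate = 10.2%.

10.2%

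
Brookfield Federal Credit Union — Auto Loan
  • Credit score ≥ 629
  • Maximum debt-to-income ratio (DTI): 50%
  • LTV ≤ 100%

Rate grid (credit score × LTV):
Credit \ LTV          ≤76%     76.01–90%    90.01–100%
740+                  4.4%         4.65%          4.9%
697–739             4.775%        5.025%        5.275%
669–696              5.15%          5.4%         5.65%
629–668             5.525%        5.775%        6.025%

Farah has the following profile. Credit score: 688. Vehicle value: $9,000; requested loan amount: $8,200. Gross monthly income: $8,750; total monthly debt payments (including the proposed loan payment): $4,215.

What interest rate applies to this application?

Credit score 688 ≥ 629; DTI = 4,215/8,750 = 48.2% ≤ 50%
Loan-to-value = 8,200/9,000 = 91.1% — pass (100% max)
Row: 688 falls in 669–696. Column: 91.1% falls in 90.01–100%. Rate = 5.65%.

5.65%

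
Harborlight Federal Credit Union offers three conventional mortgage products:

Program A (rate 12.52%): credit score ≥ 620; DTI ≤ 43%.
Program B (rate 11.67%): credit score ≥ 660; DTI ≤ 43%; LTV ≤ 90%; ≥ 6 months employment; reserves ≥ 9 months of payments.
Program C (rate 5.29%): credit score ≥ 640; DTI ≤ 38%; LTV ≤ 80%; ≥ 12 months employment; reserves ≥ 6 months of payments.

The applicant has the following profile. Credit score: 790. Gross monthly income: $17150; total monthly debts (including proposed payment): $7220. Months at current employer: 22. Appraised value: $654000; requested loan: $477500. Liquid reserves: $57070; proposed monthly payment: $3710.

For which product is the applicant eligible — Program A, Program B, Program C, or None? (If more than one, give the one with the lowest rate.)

DTI = 7,220/17,150 = 42.1%.
LTV = 477,500/654,000 = 73%.
Reserves = 57,070/3,710 = 15.4 months.
Program A: score 790 ≥ 620; DTI 42.1% ≤ 43% → qualifies.
Program B: score 790 ≥ 660; DTI 42.1% ≤ 43%; LTV 73% ≤ 90%; employment 22 ≥ 6 mo; reserves 15.4 ≥ 9 mo → qualifies.
Program C: score 790 ≥ 640; DTI 42.1% > 38%; LTV 73% ≤ 80%; employment 22 ≥ 12 mo; reserves 15.4 ≥ 6 mo → does not qualify.
Qualifying: Program A, Program B. Lowest rate is 11.67% → Program B.

Program B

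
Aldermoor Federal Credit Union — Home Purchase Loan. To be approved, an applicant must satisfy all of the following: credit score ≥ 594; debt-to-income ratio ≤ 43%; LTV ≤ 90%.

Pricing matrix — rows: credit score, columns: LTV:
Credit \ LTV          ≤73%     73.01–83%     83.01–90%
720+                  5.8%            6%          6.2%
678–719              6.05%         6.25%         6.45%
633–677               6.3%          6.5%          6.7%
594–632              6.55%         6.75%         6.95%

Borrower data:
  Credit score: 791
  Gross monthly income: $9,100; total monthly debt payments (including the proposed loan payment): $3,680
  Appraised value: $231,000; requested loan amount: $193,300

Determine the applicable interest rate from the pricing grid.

6.2%

Credit score 791 ≥ 594; Debt-to-income = 3,680/9,100 = 40.4% — meets 43% limit
LTV = 193,300/231,000 = 83.7% ≤ 90%
Score 791 is in the 720+ band; LTV 83.7% is in the 83.01–90% band → 6.2%.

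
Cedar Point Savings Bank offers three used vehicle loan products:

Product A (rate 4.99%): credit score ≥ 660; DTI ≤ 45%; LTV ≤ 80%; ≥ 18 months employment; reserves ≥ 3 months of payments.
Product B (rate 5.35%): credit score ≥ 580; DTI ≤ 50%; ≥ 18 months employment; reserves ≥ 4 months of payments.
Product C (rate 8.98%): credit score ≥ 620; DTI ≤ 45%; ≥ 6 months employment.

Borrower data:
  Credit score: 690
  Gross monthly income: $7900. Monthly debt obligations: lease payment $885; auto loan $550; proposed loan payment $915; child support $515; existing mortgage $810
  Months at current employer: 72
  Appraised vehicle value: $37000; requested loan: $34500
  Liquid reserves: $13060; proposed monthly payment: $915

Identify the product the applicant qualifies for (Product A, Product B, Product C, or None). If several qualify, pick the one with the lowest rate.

Total debts = (885 + 550 + 915 + 515 + 810) = 3,675; DTI = 3,675/7,900 = 46.5%.
LTV = 34,500/37,000 = 93.2%.
Reserves = 13,060/915 = 14.3 months.
Product A: score 690 ≥ 660; DTI 46.5% > 45%; LTV 93.2% > 80%; employment 72 ≥ 18 mo; reserves 14.3 ≥ 3 mo → does not qualify.
Product B: score 690 ≥ 580; DTI 46.5% ≤ 50%; employment 72 ≥ 18 mo; reserves 14.3 ≥ 4 mo → qualifies.
Product C: score 690 ≥ 620; DTI 46.5% > 45%; employment 72 ≥ 6 mo → does not qualify.

Product B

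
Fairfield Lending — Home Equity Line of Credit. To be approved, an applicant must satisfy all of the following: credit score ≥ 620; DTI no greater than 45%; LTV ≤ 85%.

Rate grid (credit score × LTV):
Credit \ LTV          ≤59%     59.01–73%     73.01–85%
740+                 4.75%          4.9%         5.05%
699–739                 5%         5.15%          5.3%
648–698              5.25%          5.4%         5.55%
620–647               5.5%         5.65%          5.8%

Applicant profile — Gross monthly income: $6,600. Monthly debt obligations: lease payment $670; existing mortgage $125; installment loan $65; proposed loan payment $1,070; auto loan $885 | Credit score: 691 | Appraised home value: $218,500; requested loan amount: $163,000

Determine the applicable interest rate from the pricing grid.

5.55%

Credit score 691 ≥ 620; Total monthly debts = (670 + 125 + 65 + 1,070 + 885) = 2,815. DTI = 2,815/6,600 = 42.7% ≤ 45%
LTV = 163,000/218,500 = 74.6% ≤ 85%
Row: 691 falls in 648–698. Column: 74.6% falls in 73.01–85%. Rate = 5.55%.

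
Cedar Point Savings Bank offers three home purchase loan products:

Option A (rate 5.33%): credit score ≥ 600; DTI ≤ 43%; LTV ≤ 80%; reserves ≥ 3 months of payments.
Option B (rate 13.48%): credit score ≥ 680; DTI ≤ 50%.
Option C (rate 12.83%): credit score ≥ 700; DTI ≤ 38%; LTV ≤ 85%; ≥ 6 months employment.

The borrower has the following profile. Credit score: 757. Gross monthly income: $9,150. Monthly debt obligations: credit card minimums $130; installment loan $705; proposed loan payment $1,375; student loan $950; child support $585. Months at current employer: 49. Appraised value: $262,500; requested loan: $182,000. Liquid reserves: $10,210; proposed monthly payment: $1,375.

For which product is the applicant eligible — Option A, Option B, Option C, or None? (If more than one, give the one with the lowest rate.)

Option A

Total debts = (130 + 705 + 1,375 + 950 + 585) = 3,745; DTI = 3,745/9,150 = 40.9%.
LTV = 182,000/262,500 = 69.3%.
Reserves = 10,210/1,375 = 7.4 months.
Option A: score 757 ≥ 600; DTI 40.9% ≤ 43%; LTV 69.3% ≤ 80%; reserves 7.4 ≥ 3 mo → qualifies.
Option B: score 757 ≥ 680; DTI 40.9% ≤ 50% → qualifies.
Option C: score 757 ≥ 700; DTI 40.9% > 38%; LTV 69.3% ≤ 85%; employment 49 ≥ 6 mo → does not qualify.
Qualifying: Option A, Option B. Lowest rate is 5.33% → Option A.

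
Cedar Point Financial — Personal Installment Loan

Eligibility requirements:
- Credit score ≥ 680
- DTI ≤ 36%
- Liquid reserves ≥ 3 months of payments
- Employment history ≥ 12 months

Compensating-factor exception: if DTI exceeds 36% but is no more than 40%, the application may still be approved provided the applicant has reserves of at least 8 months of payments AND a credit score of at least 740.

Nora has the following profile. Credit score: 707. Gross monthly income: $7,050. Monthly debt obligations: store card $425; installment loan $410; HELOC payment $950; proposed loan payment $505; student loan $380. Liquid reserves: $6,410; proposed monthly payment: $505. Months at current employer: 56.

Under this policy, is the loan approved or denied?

Credit score 707 ≥ 680 (meets base)
Total debts = (425 + 410 + 950 + 505 + 380) = 2,670. DTI: 2,670 ÷ 7,050 = 37.9%, over the 36% base limit.
Liquid reserves cover 6,410/505 = 12.7 months — ≥ 3 required
Employment 56 ≥ 12 months
DTI 37.9% is within the 36%–40% exception band; checking compensating factors.
Reserves 12.7 ≥ 8 months; credit score 707 < 740.
Compensating-factor requirement not fully met.

Denied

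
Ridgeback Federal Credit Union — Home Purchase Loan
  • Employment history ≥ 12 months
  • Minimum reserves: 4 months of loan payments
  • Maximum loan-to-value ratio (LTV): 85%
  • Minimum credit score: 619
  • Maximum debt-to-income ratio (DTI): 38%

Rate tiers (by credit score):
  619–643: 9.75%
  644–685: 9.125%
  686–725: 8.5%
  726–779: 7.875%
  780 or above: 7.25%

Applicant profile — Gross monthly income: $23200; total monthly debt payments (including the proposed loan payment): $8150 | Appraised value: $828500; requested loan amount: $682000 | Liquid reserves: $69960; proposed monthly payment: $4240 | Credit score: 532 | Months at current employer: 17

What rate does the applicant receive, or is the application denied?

Credit score 532 < 619 (below minimum)
Loan-to-value = 682,000/828,500 = 82.3% — pass (85% max)
Reserves = 69,960/4,240 = 16.5 months ≥ 4
Employment 17 ≥ 12 months
DTI = 8,150/23,200 = 35.1% ≤ 38%
Not all requirements met → denied.

Denied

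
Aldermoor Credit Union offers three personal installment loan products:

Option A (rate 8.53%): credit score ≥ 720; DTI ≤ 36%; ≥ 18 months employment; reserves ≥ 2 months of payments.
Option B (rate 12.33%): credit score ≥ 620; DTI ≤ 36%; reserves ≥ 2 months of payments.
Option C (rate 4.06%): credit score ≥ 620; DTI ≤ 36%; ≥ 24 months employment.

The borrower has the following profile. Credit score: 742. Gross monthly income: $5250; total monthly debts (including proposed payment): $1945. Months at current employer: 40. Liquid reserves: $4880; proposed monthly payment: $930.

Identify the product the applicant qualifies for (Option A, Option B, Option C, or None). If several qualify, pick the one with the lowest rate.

None

DTI = 1,945/5,250 = 37%.
Reserves = 4,880/930 = 5.2 months.
Option A: score 742 ≥ 720; DTI 37% > 36%; employment 40 ≥ 18 mo; reserves 5.2 ≥ 2 mo → does not qualify.
Option B: score 742 ≥ 620; DTI 37% > 36%; reserves 5.2 ≥ 2 mo → does not qualify.
Option C: score 742 ≥ 620; DTI 37% > 36%; employment 40 ≥ 24 mo → does not qualify.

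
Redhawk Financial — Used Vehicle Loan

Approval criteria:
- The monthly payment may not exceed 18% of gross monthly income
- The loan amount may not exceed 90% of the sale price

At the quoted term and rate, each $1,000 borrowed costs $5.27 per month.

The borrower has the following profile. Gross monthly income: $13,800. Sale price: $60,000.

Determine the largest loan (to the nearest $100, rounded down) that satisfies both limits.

$54,000

Payment cap: 18% × $13,800 = $2,484/month.
At $5.27 per $1,000, that supports 2,484/5.27 × 1,000 ≈ $471,347 → $471,300.
LTV cap: 90% × $60,000 = $54,000 → $54,000.
Binding constraint: loan-to-value.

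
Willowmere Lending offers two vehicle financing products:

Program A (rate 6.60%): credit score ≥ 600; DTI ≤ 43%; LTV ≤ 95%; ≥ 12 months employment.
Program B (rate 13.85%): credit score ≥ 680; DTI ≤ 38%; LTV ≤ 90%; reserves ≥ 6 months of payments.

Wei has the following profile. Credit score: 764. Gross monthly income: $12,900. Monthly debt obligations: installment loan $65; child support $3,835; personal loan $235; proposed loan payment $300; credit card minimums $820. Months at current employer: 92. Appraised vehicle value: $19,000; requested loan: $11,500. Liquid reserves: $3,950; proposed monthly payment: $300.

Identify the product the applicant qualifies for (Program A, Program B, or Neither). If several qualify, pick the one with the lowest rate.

Program A

Total debts = (65 + 3,835 + 235 + 300 + 820) = 5,255; DTI = 5,255/12,900 = 40.7%.
LTV = 11,500/19,000 = 60.5%.
Reserves = 3,950/300 = 13.2 months.
Program A: score 764 ≥ 600; DTI 40.7% ≤ 43%; LTV 60.5% ≤ 95%; employment 92 ≥ 12 mo → qualifies.
Program B: score 764 ≥ 680; DTI 40.7% > 38%; LTV 60.5% ≤ 90%; reserves 13.2 ≥ 6 mo → does not qualify.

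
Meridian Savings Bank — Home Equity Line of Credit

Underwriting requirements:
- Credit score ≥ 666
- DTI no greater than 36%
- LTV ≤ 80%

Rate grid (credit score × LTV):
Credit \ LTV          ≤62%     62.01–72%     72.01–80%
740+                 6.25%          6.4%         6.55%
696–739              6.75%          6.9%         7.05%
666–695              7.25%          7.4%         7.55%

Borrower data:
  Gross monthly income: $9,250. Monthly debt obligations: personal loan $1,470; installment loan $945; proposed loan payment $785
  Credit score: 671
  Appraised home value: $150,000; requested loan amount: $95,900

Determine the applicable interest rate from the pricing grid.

Credit score 671 ≥ 666; Total monthly debts = (1,470 + 945 + 785) = 3,200. DTI: 3,200 ÷ 9,250 = 34.6%, within the 36% cap
Loan-to-value = 95,900/150,000 = 63.9% — pass (80% max)
Score 671 is in the 666–695 band; LTV 63.9% is in the 62.01–72% band → 7.4%.

7.4%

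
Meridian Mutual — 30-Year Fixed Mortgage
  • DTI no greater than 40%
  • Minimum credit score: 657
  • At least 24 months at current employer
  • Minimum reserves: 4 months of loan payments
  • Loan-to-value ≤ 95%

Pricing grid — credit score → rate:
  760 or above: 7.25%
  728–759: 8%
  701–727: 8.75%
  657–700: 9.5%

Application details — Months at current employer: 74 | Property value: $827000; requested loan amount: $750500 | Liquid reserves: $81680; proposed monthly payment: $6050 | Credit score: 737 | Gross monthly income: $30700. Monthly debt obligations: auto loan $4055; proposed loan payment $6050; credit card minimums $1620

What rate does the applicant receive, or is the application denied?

Approved at 8%

Credit score 737 ≥ 657 (meets minimum)
Employment 74 ≥ 24 months
Total monthly debts = (4,055 + 6,050 + 1,620) = 11,725. Debt-to-income = 11,725/30,700 = 38.2% — meets 40% limit
Liquid reserves cover 81,680/6,050 = 13.5 months — ≥ 4 required
LTV = 750,500/827,000 = 90.7% ≤ 95%
All requirements met. Score 737 falls in the 728–759 tier → 8%.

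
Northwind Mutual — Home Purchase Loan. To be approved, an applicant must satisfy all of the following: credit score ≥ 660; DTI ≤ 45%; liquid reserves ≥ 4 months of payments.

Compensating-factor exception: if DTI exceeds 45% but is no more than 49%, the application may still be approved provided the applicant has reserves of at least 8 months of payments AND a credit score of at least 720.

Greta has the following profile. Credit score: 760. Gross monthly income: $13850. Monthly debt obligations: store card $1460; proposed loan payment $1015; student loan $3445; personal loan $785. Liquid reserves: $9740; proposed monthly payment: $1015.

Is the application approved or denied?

Approved

Credit score 760 ≥ 660 (meets base)
Total debts = (1,460 + 1,015 + 3,445 + 785) = 6,705. DTI = 6,705/13,850 = 48.4% > 45% — standard DTI limit exceeded.
Liquid reserves cover 9,740/1,015 = 9.6 months — ≥ 4 required
48.4% falls in the override range (45%–49%), so the compensating-factor test applies.
Reserves 9.6 ≥ 8 months; credit score 760 ≥ 720.
Both compensating conditions met → exception applies.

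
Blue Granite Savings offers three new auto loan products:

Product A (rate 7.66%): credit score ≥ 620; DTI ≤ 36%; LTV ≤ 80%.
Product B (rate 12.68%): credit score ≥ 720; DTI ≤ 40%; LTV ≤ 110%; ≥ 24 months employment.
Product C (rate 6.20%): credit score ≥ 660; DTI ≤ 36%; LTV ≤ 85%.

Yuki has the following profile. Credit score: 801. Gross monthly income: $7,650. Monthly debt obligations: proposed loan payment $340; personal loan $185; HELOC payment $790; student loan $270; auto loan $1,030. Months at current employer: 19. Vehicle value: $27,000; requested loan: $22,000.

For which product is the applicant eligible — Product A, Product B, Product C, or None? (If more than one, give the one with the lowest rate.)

Product C

Total debts = (340 + 185 + 790 + 270 + 1,030) = 2,615; DTI = 2,615/7,650 = 34.2%.
LTV = 22,000/27,000 = 81.5%.
Product A: score 801 ≥ 620; DTI 34.2% ≤ 36%; LTV 81.5% > 80% → does not qualify.
Product B: score 801 ≥ 720; DTI 34.2% ≤ 40%; LTV 81.5% ≤ 110%; employment 19 < 24 mo → does not qualify.
Product C: score 801 ≥ 660; DTI 34.2% ≤ 36%; LTV 81.5% ≤ 85% → qualifies.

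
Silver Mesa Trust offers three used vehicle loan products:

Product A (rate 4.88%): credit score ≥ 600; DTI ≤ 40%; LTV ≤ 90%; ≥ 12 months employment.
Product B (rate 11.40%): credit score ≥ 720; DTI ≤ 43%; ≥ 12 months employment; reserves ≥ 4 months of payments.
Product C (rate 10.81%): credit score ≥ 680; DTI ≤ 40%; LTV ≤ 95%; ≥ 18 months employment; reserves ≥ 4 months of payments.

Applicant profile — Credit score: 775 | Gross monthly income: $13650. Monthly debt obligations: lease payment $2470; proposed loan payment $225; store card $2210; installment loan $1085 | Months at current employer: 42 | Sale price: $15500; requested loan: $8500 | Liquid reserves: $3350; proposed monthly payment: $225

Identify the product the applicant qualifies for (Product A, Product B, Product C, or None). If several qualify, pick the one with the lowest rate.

None

Total debts = (2,470 + 225 + 2,210 + 1,085) = 5,990; DTI = 5,990/13,650 = 43.9%.
LTV = 8,500/15,500 = 54.8%.
Reserves = 3,350/225 = 14.9 months.
Product A: score 775 ≥ 600; DTI 43.9% > 40%; LTV 54.8% ≤ 90%; employment 42 ≥ 12 mo → does not qualify.
Product B: score 775 ≥ 720; DTI 43.9% > 43%; employment 42 ≥ 12 mo; reserves 14.9 ≥ 4 mo → does not qualify.
Product C: score 775 ≥ 680; DTI 43.9% > 40%; LTV 54.8% ≤ 95%; employment 42 ≥ 18 mo; reserves 14.9 ≥ 4 mo → does not qualify.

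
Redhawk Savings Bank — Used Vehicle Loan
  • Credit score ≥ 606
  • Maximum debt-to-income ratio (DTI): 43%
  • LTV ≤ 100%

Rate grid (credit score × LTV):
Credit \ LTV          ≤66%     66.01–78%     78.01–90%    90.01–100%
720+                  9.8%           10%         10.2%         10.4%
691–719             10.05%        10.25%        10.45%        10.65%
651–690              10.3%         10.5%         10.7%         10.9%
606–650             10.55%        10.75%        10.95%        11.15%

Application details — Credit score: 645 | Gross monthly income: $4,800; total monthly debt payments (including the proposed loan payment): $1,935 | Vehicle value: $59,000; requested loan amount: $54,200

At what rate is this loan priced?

Credit score 645 ≥ 606; DTI: 1,935 ÷ 4,800 = 40.3%, within the 43% cap
Loan-to-value = 54,200/59,000 = 91.9% — pass (100% max)
Score 645 is in the 606–650 band; LTV 91.9% is in the 90.01–100% band → 11.15%.

11.15%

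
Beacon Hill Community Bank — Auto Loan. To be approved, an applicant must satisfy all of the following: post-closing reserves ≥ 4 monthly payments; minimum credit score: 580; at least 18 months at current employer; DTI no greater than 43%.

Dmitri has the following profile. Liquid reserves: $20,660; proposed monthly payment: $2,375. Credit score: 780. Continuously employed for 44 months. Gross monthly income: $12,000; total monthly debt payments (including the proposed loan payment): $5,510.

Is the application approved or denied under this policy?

Denied

Reserves = 20,660/2,375 = 8.7 months ≥ 4
Credit score 780 ≥ 580 (meets)
Employment 44 ≥ 18 months
Debt-to-income = 5,510/12,000 = 45.9% — over 43% limit
Fails on DTI.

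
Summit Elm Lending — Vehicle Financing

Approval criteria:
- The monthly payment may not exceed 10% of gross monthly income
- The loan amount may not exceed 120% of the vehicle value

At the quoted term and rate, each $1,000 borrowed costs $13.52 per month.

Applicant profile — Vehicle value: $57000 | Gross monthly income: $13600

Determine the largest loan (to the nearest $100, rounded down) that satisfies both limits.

$68,400

Payment cap: 10% × $13,600 = $1,360/month.
At $13.52 per $1,000, that supports 1,360/13.52 × 1,000 ≈ $100,591 → $100,500.
LTV cap: 120% × $57,000 = $68,400 → $68,400.
Binding constraint: loan-to-value.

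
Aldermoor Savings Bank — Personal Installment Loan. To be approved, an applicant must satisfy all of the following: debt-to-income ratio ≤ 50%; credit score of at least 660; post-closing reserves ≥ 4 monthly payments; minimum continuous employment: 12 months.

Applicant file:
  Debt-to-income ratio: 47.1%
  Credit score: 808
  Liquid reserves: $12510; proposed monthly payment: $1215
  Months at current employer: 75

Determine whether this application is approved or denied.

Approved

DTI 47.1% ≤ 50%
Credit score 808 ≥ 660 (meets)
Liquid reserves cover 12,510/1,215 = 10.3 months — ≥ 4 required
Employment 75 ≥ 12 months
All criteria satisfied.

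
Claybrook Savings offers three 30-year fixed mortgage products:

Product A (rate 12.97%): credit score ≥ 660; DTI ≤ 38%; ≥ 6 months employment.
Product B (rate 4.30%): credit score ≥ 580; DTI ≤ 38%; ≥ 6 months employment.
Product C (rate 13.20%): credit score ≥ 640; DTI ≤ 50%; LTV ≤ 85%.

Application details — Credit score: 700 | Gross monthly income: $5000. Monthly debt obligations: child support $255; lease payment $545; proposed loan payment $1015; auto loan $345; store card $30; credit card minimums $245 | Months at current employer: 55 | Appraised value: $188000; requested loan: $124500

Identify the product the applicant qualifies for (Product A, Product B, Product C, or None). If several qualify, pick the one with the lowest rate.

Product C

Total debts = (255 + 545 + 1,015 + 345 + 30 + 245) = 2,435; DTI = 2,435/5,000 = 48.7%.
LTV = 124,500/188,000 = 66.2%.
Product A: score 700 ≥ 660; DTI 48.7% > 38%; employment 55 ≥ 6 mo → does not qualify.
Product B: score 700 ≥ 580; DTI 48.7% > 38%; employment 55 ≥ 6 mo → does not qualify.
Product C: score 700 ≥ 640; DTI 48.7% ≤ 50%; LTV 66.2% ≤ 85% → qualifies.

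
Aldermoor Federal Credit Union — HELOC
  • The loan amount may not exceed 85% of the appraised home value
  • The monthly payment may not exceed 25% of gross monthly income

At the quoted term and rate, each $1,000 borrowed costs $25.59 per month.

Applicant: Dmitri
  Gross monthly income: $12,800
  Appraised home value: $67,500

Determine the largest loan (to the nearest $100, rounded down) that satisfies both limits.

Payment cap: 25% × $12,800 = $3,200/month.
At $25.59 per $1,000, that supports 3,200/25.59 × 1,000 ≈ $125,048 → $125,000.
LTV cap: 85% × $67,500 = $57,375 → $57,300.
Binding constraint: loan-to-value.

$57,300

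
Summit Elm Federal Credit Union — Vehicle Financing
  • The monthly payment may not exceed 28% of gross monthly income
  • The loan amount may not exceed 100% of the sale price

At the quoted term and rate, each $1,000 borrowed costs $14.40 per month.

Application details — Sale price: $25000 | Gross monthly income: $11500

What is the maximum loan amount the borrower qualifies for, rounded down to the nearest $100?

Payment cap: 28% × $11,500 = $3,220/month.
At $14.40 per $1,000, that supports 3,220/14.40 × 1,000 ≈ $223,611 → $223,600.
LTV cap: 100% × $25,000 = $25,000 → $25,000.
Binding constraint: loan-to-value.

$25,000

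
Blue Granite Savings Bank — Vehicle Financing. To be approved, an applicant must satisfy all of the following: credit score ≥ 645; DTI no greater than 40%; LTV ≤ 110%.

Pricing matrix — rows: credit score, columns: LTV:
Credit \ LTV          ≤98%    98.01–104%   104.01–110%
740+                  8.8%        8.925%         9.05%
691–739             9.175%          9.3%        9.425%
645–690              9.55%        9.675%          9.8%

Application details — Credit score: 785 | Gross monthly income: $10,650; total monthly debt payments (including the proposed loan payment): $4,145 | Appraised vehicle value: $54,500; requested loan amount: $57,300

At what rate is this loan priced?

9.05%

Credit score 785 ≥ 645; Debt-to-income = 4,145/10,650 = 38.9% — meets 40% limit
LTV: 57,300 ÷ 54,500 = 105.1%, within 110% cap
Score 785 is in the 740+ band; LTV 105.1% is in the 104.01–110% band → 9.05%.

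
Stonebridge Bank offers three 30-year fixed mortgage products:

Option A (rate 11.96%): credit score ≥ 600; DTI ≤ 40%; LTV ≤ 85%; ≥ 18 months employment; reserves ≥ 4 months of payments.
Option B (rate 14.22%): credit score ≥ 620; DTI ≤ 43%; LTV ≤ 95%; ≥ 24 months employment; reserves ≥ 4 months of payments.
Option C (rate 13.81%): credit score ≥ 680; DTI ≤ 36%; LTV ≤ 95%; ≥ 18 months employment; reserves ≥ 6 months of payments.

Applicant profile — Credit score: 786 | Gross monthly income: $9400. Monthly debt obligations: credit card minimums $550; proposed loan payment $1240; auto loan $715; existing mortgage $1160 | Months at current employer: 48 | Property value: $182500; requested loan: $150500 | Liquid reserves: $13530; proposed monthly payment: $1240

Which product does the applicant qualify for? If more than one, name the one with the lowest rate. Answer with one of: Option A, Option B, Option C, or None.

Total debts = (550 + 1,240 + 715 + 1,160) = 3,665; DTI = 3,665/9,400 = 39%.
LTV = 150,500/182,500 = 82.5%.
Reserves = 13,530/1,240 = 10.9 months.
Option A: score 786 ≥ 600; DTI 39% ≤ 40%; LTV 82.5% ≤ 85%; employment 48 ≥ 18 mo; reserves 10.9 ≥ 4 mo → qualifies.
Option B: score 786 ≥ 620; DTI 39% ≤ 43%; LTV 82.5% ≤ 95%; employment 48 ≥ 24 mo; reserves 10.9 ≥ 4 mo → qualifies.
Option C: score 786 ≥ 680; DTI 39% > 36%; LTV 82.5% ≤ 95%; employment 48 ≥ 18 mo; reserves 10.9 ≥ 6 mo → does not qualify.
Qualifying: Option A, Option B. Lowest rate is 11.96% → Option A.

Option A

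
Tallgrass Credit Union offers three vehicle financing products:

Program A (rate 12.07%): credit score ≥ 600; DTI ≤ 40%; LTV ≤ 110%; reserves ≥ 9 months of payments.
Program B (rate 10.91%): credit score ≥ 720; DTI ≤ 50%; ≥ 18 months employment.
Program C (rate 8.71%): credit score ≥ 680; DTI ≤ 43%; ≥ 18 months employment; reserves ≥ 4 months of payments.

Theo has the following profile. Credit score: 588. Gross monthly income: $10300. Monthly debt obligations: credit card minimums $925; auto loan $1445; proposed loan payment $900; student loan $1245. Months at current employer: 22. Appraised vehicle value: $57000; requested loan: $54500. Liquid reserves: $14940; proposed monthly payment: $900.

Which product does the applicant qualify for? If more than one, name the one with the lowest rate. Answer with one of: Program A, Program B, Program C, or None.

Total debts = (925 + 1,445 + 900 + 1,245) = 4,515; DTI = 4,515/10,300 = 43.8%.
LTV = 54,500/57,000 = 95.6%.
Reserves = 14,940/900 = 16.6 months.
Program A: score 588 < 600; DTI 43.8% > 40%; LTV 95.6% ≤ 110%; reserves 16.6 ≥ 9 mo → does not qualify.
Program B: score 588 < 720; DTI 43.8% ≤ 50%; employment 22 ≥ 18 mo → does not qualify.
Program C: score 588 < 680; DTI 43.8% > 43%; employment 22 ≥ 18 mo; reserves 16.6 ≥ 4 mo → does not qualify.

None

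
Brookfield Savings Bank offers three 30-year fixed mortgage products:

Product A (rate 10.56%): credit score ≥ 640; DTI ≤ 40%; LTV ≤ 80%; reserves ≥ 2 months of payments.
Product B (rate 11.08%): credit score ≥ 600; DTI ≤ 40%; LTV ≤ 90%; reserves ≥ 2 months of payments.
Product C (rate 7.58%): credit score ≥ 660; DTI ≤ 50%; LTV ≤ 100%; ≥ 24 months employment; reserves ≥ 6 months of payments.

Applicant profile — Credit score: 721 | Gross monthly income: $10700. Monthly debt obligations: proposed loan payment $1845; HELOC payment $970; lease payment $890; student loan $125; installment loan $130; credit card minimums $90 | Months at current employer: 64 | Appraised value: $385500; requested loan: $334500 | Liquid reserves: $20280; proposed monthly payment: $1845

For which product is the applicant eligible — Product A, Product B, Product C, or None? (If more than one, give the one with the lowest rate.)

Product C

Total debts = (1,845 + 970 + 890 + 125 + 130 + 90) = 4,050; DTI = 4,050/10,700 = 37.9%.
LTV = 334,500/385,500 = 86.8%.
Reserves = 20,280/1,845 = 11.0 months.
Product A: score 721 ≥ 640; DTI 37.9% ≤ 40%; LTV 86.8% > 80%; reserves 11.0 ≥ 2 mo → does not qualify.
Product B: score 721 ≥ 600; DTI 37.9% ≤ 40%; LTV 86.8% ≤ 90%; reserves 11.0 ≥ 2 mo → qualifies.
Product C: score 721 ≥ 660; DTI 37.9% ≤ 50%; LTV 86.8% ≤ 100%; employment 64 ≥ 24 mo; reserves 11.0 ≥ 6 mo → qualifies.
Qualifying: Product B, Product C. Lowest rate is 7.58% → Product C.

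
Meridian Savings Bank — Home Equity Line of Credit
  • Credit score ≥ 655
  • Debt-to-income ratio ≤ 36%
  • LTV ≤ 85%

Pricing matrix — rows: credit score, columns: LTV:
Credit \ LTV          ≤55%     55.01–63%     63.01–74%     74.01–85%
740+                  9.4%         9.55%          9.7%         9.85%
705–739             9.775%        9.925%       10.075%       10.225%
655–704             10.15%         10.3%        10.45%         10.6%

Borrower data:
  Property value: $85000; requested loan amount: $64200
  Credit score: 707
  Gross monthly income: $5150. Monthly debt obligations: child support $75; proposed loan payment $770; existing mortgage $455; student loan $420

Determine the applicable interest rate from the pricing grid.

10.225%

Credit score 707 ≥ 655; Total monthly debts = (75 + 770 + 455 + 420) = 1,720. Debt-to-income = 1,720/5,150 = 33.4% — meets 36% limit
LTV: 64,200 ÷ 85,000 = 75.5%, within 85% cap
Row: 707 falls in 705–739. Column: 75.5% falls in 74.01–85%. Rate = 10.225%.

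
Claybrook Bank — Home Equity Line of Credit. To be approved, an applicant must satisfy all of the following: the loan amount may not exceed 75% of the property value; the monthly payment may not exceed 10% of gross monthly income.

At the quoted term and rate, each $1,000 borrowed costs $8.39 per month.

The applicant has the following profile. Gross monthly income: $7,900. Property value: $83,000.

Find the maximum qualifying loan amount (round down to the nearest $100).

$62,200

Payment cap: 10% × $7,900 = $790/month.
At $8.39 per $1,000, that supports 790/8.39 × 1,000 ≈ $94,159 → $94,100.
LTV cap: 75% × $83,000 = $62,250 → $62,200.
Binding constraint: loan-to-value.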